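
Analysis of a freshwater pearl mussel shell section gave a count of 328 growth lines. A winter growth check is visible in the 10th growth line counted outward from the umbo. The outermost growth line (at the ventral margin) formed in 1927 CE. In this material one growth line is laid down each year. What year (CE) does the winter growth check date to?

1609 CE

The winter growth check sits at growth line 10 from the umbo, so 328 − 10 = 318 growth lines formed after it.
The growth line at the ventral margin is 1927 CE, so the winter growth check dates to 1927 − 318 = 1609 CE.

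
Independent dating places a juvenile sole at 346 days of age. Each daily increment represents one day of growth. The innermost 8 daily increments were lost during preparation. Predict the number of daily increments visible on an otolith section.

Expected daily increments over 346 days: 346.
346 − 8 missed = 338 daily increments expected in the prepared section.

338 daily increments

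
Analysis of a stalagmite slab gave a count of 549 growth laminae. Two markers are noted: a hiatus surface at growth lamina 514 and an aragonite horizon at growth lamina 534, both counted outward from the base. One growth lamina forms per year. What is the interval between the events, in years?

20 years

534 − 514 = 20 growth laminae lie between the two events.
One growth lamina per year makes the interval 20 years.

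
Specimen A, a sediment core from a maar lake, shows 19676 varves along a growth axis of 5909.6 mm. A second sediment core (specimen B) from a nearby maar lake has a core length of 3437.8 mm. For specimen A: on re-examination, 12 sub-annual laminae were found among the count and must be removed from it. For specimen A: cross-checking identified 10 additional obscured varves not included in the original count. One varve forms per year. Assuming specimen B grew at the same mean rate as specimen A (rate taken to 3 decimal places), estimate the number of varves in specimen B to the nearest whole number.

11459 varves

Specimen A: true varve count = 19676 − 12 + 10 = 19674.
A: 5909.6 mm over 19674 years gives 5909.6 / 19674 ≈ 0.300 mm/year.
Specimen B: 3437.8 mm / 0.300 mm per year = 11459.33 years ≈ 11459 varves.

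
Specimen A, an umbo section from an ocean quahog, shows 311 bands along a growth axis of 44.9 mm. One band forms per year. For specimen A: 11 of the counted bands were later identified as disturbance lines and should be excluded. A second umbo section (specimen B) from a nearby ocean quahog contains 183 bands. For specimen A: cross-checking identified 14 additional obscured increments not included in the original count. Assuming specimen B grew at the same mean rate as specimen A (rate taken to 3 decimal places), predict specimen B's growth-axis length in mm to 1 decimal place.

26.2 mm

Specimen A: after corrections the count is 311 − 11 + 14 = 314 bands.
A: Mean rate = 44.9 mm / 314 years ≈ 0.143 mm/year.
For B, 0.143 mm/year × 183 years = 26.2 mm.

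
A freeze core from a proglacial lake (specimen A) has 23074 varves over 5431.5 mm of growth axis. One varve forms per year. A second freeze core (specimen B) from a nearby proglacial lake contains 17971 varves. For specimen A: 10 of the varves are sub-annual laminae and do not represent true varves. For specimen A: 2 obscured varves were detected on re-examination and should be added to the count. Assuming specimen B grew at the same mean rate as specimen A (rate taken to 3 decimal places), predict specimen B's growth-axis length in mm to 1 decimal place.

4223.2 mm

Specimen A: adjusted count: 23074 − 10 + 2 = 23066 varves.
A: 5431.5 mm over 23066 years gives 5431.5 / 23066 ≈ 0.235 mm/yr.
Length of B = 0.235 × 17971 = 4223.2 mm.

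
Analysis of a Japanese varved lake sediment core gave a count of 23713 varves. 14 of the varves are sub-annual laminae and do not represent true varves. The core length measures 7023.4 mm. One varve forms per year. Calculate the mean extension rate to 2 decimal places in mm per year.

Adjusted count: 23713 − 14 = 23699 varves.
Mean rate = 7023.4 mm / 23699 years ≈ 0.30 mm per year.

0.30 mm per year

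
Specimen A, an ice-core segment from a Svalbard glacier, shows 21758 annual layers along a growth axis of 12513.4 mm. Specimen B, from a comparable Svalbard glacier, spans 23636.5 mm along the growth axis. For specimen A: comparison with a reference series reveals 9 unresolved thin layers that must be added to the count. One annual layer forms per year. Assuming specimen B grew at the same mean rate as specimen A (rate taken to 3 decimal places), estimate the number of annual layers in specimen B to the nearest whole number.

Specimen A: true annual layer count = 21758 + 9 = 21767.
A: Extension rate ≈ 12513.4 / 21767 = 0.575 mm/year.
B spans 23636.5 / 0.575 = 41106.96 years ≈ 41107 annual layers.

41107 annual layers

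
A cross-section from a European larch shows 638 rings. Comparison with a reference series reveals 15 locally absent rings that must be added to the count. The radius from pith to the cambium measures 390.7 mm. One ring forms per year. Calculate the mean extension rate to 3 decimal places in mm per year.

True ring count = 638 + 15 = 653.
Mean rate = 390.7 mm / 653 years ≈ 0.598 mm per year.

0.598 mm per year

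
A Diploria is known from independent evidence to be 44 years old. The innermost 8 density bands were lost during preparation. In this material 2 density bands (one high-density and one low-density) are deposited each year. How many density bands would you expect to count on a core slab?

80 density bands

44 years at 2 density bands per year gives 44 × 2 = 88 density bands.
Less the 8 uncaptured density bands: 88 − 8 = 80.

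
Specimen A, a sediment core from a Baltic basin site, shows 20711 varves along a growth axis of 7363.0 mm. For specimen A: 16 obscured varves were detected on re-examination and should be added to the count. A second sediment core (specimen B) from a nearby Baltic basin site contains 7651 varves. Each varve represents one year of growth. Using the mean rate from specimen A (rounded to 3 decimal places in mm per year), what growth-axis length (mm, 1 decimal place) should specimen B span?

2716.1 mm

Specimen A: true varve count = 20711 + 16 = 20727.
A: 7363.0 mm over 20727 years gives 7363.0 / 20727 ≈ 0.355 mm/year.
For B, 0.355 mm/year × 7651 years = 2716.1 mm.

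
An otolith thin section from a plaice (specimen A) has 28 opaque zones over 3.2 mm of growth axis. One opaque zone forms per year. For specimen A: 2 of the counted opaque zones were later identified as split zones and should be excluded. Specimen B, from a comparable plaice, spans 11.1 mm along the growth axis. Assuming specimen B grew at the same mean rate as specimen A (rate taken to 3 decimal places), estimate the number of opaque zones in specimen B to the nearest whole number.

Specimen A: true opaque zone count = 28 − 2 = 26.
A: 3.2 mm over 26 years gives 3.2 / 26 ≈ 0.123 mm/year.
For B, 11.1 / 0.123 = 90.24 years ≈ 90 opaque zones.

90 opaque zones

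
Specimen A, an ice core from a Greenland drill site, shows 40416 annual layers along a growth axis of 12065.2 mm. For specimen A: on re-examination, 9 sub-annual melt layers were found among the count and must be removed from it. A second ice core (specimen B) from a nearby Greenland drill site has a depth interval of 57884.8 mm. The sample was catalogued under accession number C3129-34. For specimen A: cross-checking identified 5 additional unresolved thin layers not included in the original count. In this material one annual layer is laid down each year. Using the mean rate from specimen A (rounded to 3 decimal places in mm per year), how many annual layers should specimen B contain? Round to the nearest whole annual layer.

193595 annual layers

Specimen A: after corrections the count is 40416 − 9 + 5 = 40412 annual layers.
A: 12065.2 mm over 40412 years gives 12065.2 / 40412 ≈ 0.299 mm/yr.
B spans 57884.8 / 0.299 = 193594.65 years ≈ 193595 annual layers.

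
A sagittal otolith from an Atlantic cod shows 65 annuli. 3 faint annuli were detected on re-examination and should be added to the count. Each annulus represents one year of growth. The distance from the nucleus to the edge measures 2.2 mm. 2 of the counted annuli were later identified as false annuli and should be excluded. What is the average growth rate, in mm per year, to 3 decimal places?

0.033 mm per year

Adjusted count: 65 − 2 + 3 = 66 annuli.
2.2 mm over 66 years gives 2.2 / 66 ≈ 0.033 mm per year.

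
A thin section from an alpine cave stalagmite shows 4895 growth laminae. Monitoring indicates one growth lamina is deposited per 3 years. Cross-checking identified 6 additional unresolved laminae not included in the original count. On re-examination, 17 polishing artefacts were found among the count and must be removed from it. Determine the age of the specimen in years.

Adjusted count: 4895 − 17 + 6 = 4884 growth laminae.
Multiplying by 3 years per growth lamina: 4884 × 3 = 14652 years.

14652 years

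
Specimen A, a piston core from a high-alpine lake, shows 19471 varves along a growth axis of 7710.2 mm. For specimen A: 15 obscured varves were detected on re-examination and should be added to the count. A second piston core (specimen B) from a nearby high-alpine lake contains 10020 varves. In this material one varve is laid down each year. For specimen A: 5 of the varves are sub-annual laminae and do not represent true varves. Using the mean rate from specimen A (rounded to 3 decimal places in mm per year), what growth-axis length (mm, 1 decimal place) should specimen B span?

3967.9 mm

Specimen A: after corrections the count is 19471 − 5 + 15 = 19481 varves.
A: Extension rate ≈ 7710.2 / 19481 = 0.396 mm/yr.
For B, 0.396 mm/year × 10020 years = 3967.9 mm.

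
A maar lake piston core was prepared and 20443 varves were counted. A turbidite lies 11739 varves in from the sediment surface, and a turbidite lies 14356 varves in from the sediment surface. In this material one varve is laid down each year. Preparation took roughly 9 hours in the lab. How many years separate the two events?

Separation: 14356 − 11739 = 2617 varves.
One varve per year makes the interval 2617 years.

2617 yr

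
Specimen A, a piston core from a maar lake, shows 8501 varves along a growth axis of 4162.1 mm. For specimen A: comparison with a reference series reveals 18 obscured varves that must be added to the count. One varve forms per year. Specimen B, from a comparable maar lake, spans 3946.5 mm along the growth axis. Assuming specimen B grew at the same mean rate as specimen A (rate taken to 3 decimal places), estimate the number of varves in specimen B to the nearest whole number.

Specimen A: correcting the raw count gives 8501 + 18 = 8519 true varves.
A: Mean rate = 4162.1 mm / 8519 years ≈ 0.489 mm per year.
B spans 3946.5 / 0.489 = 8070.55 years ≈ 8071 varves.

8071 varves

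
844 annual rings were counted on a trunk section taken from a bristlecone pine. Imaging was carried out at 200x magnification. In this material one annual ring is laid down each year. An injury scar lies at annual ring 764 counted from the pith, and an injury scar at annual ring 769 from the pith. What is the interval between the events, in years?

5 years

The two markers are separated by 769 − 764 = 5 annual rings.
That is 5 years at one annual ring per year.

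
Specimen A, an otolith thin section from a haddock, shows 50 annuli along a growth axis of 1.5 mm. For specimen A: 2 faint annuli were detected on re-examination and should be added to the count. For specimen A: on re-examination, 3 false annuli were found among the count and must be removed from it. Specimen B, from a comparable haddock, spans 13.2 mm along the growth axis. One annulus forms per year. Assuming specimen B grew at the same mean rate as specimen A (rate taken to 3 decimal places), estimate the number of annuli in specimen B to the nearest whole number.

Specimen A: after corrections the count is 50 − 3 + 2 = 49 annuli.
A: Mean rate = 1.5 mm / 49 years ≈ 0.031 mm per year.
Specimen B: 13.2 mm / 0.031 mm per year = 425.81 years ≈ 426 annuli.

426 annuli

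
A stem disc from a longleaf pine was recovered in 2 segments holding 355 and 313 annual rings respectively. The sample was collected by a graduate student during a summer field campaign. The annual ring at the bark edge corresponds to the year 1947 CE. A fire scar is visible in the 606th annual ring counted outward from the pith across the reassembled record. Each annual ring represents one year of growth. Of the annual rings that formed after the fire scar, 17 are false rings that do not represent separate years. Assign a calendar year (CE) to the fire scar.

Total annual rings = 355 + 313 = 668.
Between annual ring 606 and the bark edge there are 668 − 606 = 62 annual rings.
Excluding 17 false annual rings: 62 − 17 = 45.
1947 − 45 = 1902 CE.

1902 CE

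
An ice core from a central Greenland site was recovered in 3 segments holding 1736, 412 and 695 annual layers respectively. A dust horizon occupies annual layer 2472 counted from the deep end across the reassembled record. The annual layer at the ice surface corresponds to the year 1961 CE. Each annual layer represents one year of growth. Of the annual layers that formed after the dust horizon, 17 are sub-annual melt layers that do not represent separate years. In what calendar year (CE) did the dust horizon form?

Total annual layers = 1736 + 412 + 695 = 2843.
Between annual layer 2472 and the ice surface there are 2843 − 2472 = 371 annual layers.
Excluding 17 false annual layers: 371 − 17 = 354.
Counting back 354 years from 1961 CE places the dust horizon in 1961 − 354 = 1607 CE.

1607 CE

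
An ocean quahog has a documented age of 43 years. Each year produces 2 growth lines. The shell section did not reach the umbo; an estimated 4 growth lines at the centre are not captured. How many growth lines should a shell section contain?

43 years at 2 growth lines per year gives 43 × 2 = 86 growth lines.
86 − 4 missed = 82 growth lines expected in the prepared section.

82 growth lines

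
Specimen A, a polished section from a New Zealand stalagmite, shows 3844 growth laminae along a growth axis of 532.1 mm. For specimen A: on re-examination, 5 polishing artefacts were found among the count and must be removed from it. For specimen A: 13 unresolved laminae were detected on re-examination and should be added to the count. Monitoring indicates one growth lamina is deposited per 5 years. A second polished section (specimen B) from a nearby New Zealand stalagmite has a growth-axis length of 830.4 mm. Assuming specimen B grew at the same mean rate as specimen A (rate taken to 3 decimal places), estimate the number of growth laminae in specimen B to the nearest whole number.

Specimen A: true growth lamina count = 3844 − 5 + 13 = 3852.
Specimen A: multiplying by 5 years per growth lamina: 3852 × 5 = 19260 years.
A: 532.1 mm over 19260 years gives 532.1 / 19260 ≈ 0.028 mm/yr.
For B, 830.4 / 0.028 = 29657.14 years; at 5 years per growth lamina that is 29657.14 / 5 ≈ 5931 growth laminae.

5931 growth laminae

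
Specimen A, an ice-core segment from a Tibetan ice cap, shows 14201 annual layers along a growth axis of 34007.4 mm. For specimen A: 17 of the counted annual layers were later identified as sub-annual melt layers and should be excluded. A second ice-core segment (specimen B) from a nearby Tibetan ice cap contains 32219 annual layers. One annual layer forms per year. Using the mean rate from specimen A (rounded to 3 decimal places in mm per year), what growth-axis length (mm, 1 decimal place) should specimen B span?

77261.2 mm

Specimen A: after corrections the count is 14201 − 17 = 14184 annual layers.
A: 34007.4 mm over 14184 years gives 34007.4 / 14184 ≈ 2.398 mm/year.
Length of B = 2.398 × 32219 = 77261.2 mm.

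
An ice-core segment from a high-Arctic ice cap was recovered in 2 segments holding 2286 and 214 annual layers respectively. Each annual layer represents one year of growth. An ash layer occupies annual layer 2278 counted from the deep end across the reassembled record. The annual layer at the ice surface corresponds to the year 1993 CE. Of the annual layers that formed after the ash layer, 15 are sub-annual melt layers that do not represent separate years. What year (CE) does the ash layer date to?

Total annual layers = 2286 + 214 = 2500.
The ash layer sits at annual layer 2278 from the deep end, so 2500 − 2278 = 222 annual layers formed after it.
222 − 15 false = 207 true annual layers after the ash layer.
1993 − 207 = 1786 CE.

1786 CE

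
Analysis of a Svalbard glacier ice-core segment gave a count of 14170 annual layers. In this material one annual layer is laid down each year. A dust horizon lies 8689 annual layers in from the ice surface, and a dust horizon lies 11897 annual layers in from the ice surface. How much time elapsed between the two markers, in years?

3208 years

11897 − 8689 = 3208 annual layers lie between the two events.
One annual layer per year makes the interval 3208 years.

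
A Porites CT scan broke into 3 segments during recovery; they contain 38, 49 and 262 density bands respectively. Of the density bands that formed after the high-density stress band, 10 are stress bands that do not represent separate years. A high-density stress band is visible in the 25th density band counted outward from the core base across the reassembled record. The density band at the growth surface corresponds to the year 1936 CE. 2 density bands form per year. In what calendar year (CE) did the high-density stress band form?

1779 CE

Total density bands = 38 + 49 + 262 = 349.
The high-density stress band sits at density band 25 from the core base, so 349 − 25 = 324 density bands formed after it.
Excluding 10 false density bands: 324 − 10 = 314.
With 2 density bands per year, 314 / 2 = 157 years.
1936 − 157 = 1779 CE.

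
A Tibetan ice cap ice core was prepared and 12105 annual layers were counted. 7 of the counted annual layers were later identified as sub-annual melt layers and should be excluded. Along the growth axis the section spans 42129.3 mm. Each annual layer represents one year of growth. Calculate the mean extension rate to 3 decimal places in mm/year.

Adjusted count: 12105 − 7 = 12098 annual layers.
42129.3 mm over 12098 years gives 42129.3 / 12098 ≈ 3.482 mm/year.

3.482 mm/year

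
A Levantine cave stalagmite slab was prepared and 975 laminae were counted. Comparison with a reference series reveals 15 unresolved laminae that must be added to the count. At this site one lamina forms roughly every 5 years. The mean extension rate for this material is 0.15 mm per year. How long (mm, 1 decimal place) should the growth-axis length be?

Correcting the raw count gives 975 + 15 = 990 true laminae.
At 5 years per lamina, 990 × 5 = 4950 years.
Predicted length = 0.15 mm/year × 4950 years = 742.5 mm.

742.5 mm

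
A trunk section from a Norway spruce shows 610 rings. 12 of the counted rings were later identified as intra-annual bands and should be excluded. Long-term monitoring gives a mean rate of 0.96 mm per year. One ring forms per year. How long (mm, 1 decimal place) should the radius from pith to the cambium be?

After corrections the count is 610 − 12 = 598 rings.
Length ≈ 0.96 × 598 = 574.1 mm.

574.1 mm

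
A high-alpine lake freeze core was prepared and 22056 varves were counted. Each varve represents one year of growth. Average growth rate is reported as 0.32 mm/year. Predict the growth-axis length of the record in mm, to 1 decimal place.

7057.9 mm

The record spans 22056 years at 0.32 mm per year.
22056 years at 0.32 mm/year gives 0.32 × 22056 = 7057.9 mm.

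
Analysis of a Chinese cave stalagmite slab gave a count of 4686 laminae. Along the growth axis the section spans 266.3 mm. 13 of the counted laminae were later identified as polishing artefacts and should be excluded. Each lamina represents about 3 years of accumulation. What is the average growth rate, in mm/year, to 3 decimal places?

0.019 mm/year

After corrections the count is 4686 − 13 = 4673 laminae.
Multiplying by 3 years per lamina: 4673 × 3 = 14019 years.
Extension rate ≈ 266.3 / 14019 = 0.019 mm/year.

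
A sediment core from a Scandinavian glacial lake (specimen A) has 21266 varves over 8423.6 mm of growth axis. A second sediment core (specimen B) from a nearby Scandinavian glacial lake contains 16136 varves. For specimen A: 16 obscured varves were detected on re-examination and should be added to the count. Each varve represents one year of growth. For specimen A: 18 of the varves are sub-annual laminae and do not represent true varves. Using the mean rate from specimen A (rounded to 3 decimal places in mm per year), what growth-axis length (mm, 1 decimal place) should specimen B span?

Specimen A: adjusted count: 21266 − 18 + 16 = 21264 varves.
A: Extension rate ≈ 8423.6 / 21264 = 0.396 mm/yr.
B's length ≈ 0.396 × 16136 = 6389.9 mm.

6389.9 mm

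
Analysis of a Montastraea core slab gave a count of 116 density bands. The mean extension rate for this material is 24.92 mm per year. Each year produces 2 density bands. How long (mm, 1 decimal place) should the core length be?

1445.4 mm

Dividing by 2 density bands per year: 116 / 2 = 58 years.
Length ≈ 24.92 × 58 = 1445.4 mm.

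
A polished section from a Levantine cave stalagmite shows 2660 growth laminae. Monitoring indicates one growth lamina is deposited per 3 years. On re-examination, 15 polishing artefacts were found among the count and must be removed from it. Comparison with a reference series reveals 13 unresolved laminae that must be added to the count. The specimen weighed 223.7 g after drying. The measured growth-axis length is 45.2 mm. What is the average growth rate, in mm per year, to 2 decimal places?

0.01 mm per year

Adjusted count: 2660 − 15 + 13 = 2658 growth laminae.
2658 growth laminae at 3 years each span 2658 × 3 = 7974 years.
Mean rate = 45.2 mm / 7974 years ≈ 0.01 mm per year.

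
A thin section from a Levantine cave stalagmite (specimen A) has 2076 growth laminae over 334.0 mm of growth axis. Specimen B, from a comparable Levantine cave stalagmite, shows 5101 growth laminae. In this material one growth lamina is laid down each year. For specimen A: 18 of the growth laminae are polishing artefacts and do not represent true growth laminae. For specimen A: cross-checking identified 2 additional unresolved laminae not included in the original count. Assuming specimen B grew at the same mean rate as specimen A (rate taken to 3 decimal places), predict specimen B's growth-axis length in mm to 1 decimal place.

826.4 mm

Specimen A: adjusted count: 2076 − 18 + 2 = 2060 growth laminae.
A: Mean rate = 334.0 mm / 2060 years ≈ 0.162 mm/year.
Length of B = 0.162 × 5101 = 826.4 mm.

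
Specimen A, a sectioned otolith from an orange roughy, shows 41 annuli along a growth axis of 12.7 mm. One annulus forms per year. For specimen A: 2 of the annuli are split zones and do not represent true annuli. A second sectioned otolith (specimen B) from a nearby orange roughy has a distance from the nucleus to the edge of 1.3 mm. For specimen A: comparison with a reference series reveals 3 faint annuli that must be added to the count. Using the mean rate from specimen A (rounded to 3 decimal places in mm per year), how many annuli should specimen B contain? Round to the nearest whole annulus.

4 annuli

Specimen A: correcting the raw count gives 41 − 2 + 3 = 42 true annuli.
A: 12.7 mm over 42 years gives 12.7 / 42 ≈ 0.302 mm/yr.
For B, 1.3 / 0.302 = 4.30 years ≈ 4 annuli.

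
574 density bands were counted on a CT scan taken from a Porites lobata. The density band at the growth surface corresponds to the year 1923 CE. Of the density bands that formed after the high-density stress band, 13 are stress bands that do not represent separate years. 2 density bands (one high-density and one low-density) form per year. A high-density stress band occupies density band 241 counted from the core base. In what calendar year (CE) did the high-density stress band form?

Between density band 241 and the growth surface there are 574 − 241 = 333 density bands.
333 − 13 false = 320 true density bands after the high-density stress band.
With 2 density bands per year, 320 / 2 = 160 years.
1923 − 160 = 1763 CE.

1763 CE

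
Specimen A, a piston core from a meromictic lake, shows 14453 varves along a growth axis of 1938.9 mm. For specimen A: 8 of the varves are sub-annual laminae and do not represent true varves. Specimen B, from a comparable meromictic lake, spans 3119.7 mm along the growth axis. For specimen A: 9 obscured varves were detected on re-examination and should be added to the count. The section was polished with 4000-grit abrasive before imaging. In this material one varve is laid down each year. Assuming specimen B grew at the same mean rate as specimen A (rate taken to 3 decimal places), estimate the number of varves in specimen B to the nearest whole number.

Specimen A: adjusted count: 14453 − 8 + 9 = 14454 varves.
A: Mean rate = 1938.9 mm / 14454 years ≈ 0.134 mm/year.
B spans 3119.7 / 0.134 = 23281.34 years ≈ 23281 varves.

23281 varves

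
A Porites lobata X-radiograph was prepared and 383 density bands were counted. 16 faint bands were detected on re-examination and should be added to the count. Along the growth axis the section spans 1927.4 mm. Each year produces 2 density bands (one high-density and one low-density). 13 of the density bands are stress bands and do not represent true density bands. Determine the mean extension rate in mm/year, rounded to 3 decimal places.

Correcting the raw count gives 383 − 13 + 16 = 386 true density bands.
386 density bands at 2 per year is 386 / 2 = 193 years.
Mean rate = 1927.4 mm / 193 years ≈ 9.987 mm/year.

9.987 mm/year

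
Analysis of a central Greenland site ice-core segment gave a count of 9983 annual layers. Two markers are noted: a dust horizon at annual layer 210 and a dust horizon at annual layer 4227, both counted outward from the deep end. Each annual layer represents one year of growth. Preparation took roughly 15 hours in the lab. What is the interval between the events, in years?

Separation: 4227 − 210 = 4017 annual layers.
At one annual layer per year, 4017 years elapsed between them.

4017 years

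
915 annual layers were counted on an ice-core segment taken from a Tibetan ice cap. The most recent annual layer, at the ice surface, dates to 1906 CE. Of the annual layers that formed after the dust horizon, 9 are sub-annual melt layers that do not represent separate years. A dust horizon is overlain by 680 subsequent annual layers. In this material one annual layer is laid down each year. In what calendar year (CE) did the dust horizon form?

680 annual layers formed after the dust horizon.
Excluding 9 false annual layers: 680 − 9 = 671.
1906 − 671 = 1235 CE.

1235 CE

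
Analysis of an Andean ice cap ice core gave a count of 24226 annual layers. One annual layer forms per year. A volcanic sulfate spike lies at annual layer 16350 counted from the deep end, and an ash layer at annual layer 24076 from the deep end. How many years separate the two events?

7726 years

The two markers are separated by 24076 − 16350 = 7726 annual layers.
That is 7726 years at one annual layer per year.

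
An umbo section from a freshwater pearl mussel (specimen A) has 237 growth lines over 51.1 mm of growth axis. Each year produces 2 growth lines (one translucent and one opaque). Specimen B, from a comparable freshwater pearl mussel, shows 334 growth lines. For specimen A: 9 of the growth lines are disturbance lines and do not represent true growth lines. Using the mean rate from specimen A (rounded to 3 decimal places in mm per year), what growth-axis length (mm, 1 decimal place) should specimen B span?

74.8 mm

Specimen A: after corrections the count is 237 − 9 = 228 growth lines.
Specimen A: 228 growth lines at 2 per year is 228 / 2 = 114 years.
A: Mean rate = 51.1 mm / 114 years ≈ 0.448 mm/yr.
Specimen B: with 2 growth lines per year, 334 / 2 = 167 years. B's length ≈ 0.448 × 167 = 74.8 mm.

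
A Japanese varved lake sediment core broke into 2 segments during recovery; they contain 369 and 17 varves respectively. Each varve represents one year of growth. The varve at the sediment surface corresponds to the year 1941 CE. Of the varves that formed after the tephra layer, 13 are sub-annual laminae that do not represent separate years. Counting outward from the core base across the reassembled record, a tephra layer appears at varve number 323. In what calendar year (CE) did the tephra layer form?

Total varves = 369 + 17 = 386.
The tephra layer sits at varve 323 from the core base, so 386 − 323 = 63 varves formed after it.
63 − 13 false = 50 true varves after the tephra layer.
Counting back 50 years from 1941 CE places the tephra layer in 1941 − 50 = 1891 CE.

1891 CE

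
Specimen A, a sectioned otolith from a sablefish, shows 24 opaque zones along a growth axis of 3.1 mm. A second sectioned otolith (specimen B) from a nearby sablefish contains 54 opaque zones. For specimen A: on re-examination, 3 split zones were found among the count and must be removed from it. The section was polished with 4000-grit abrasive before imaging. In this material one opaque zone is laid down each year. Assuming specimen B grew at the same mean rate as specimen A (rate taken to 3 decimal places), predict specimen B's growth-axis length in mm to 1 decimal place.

Specimen A: true opaque zone count = 24 − 3 = 21.
A: Extension rate ≈ 3.1 / 21 = 0.148 mm/year.
Length of B = 0.148 × 54 = 8.0 mm.

8.0 mm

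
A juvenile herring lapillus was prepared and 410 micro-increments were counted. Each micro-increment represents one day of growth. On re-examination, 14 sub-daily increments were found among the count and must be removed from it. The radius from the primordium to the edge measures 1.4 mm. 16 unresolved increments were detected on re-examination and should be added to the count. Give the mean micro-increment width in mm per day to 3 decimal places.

0.003 mm per day

True micro-increment count = 410 − 14 + 16 = 412.
Mean rate = 1.4 mm / 412 days ≈ 0.003 mm per day.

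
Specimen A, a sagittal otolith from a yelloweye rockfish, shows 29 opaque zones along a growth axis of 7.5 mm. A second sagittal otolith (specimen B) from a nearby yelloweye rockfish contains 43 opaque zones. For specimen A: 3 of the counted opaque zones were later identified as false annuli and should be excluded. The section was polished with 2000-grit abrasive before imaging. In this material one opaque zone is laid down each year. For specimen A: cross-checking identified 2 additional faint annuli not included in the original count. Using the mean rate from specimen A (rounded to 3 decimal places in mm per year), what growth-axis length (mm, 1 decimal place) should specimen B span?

Specimen A: correcting the raw count gives 29 − 3 + 2 = 28 true opaque zones.
A: Mean rate = 7.5 mm / 28 years ≈ 0.268 mm per year.
For B, 0.268 mm/year × 43 years = 11.5 mm.

11.5 mm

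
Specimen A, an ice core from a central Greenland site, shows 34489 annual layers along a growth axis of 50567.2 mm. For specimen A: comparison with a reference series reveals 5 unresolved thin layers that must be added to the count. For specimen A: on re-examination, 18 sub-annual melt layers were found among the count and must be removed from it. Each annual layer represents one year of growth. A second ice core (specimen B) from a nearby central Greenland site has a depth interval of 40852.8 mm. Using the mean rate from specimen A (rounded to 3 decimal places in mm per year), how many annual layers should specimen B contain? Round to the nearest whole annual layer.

27848 annual layers

Specimen A: adjusted count: 34489 − 18 + 5 = 34476 annual layers.
A: 50567.2 mm over 34476 years gives 50567.2 / 34476 ≈ 1.467 mm/year.
Specimen B: 40852.8 mm / 1.467 mm per year = 27847.85 years ≈ 27848 annual layers.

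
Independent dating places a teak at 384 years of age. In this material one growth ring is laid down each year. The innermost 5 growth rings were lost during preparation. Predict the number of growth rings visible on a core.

379 growth rings

At one growth ring per year, 384 years correspond to 384 growth rings.
384 − 5 missed = 379 growth rings expected in the prepared section.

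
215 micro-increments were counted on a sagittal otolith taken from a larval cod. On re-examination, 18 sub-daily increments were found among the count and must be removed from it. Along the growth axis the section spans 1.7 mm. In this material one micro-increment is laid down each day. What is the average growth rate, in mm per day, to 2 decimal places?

0.01 mm per day

Adjusted count: 215 − 18 = 197 micro-increments.
1.7 mm over 197 days gives 1.7 / 197 ≈ 0.01 mm per day.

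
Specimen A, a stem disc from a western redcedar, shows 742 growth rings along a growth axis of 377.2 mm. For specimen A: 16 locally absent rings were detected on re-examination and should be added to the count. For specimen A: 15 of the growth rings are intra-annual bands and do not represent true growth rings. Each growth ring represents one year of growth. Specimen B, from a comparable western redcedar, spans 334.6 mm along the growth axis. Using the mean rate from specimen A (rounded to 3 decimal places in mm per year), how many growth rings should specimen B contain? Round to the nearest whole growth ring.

Specimen A: correcting the raw count gives 742 − 15 + 16 = 743 true growth rings.
A: Extension rate ≈ 377.2 / 743 = 0.508 mm per year.
For B, 334.6 / 0.508 = 658.66 years ≈ 659 growth rings.

659 growth rings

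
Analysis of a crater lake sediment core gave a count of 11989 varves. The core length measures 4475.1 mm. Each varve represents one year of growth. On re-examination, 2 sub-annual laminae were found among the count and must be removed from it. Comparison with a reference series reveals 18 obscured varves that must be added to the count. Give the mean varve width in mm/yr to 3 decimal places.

After corrections the count is 11989 − 2 + 18 = 12005 varves.
Extension rate ≈ 4475.1 / 12005 = 0.373 mm/yr.

0.373 mm/yr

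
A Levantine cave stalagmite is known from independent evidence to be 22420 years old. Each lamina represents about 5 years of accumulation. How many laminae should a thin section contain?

4484 laminae

Expected laminae: 22420 / 5 = 4484.
So 4484 laminae should be present.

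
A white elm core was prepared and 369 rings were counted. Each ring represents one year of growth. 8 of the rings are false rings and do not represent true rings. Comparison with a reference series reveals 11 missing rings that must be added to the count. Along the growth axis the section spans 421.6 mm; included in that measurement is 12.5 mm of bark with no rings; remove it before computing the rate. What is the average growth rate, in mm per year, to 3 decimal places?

Adjusted count: 369 − 8 + 11 = 372 rings.
Net length = 421.6 − 12.5 = 409.1 mm.
Mean rate = 409.1 mm / 372 years ≈ 1.100 mm per year.

1.100 mm per year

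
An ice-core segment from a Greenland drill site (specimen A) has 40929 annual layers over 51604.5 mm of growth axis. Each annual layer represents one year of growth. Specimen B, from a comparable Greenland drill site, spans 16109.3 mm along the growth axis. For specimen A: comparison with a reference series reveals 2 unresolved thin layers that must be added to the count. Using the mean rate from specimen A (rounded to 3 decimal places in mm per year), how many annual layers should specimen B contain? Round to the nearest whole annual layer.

Specimen A: after corrections the count is 40929 + 2 = 40931 annual layers.
A: Mean rate = 51604.5 mm / 40931 years ≈ 1.261 mm per year.
Specimen B: 16109.3 mm / 1.261 mm per year = 12775.02 years ≈ 12775 annual layers.

12775 annual layers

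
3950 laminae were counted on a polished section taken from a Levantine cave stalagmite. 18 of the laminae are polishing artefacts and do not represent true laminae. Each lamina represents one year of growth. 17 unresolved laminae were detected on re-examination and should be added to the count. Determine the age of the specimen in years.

3949 years

After corrections the count is 3950 − 18 + 17 = 3949 laminae.
One lamina per year makes the duration 3949 years.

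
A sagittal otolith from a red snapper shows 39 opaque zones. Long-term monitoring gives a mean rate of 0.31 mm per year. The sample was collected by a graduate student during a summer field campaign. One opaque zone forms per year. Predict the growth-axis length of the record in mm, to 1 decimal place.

39 years of growth are recorded.
39 years at 0.31 mm/year gives 0.31 × 39 = 12.1 mm.

12.1 mm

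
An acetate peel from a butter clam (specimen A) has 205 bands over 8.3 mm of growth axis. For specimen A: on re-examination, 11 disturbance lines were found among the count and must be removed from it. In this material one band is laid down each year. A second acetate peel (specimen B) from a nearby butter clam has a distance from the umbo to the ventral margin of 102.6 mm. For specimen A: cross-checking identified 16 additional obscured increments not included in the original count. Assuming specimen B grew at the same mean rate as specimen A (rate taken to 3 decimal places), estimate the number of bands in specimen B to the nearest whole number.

Specimen A: correcting the raw count gives 205 − 11 + 16 = 210 true bands.
A: 8.3 mm over 210 years gives 8.3 / 210 ≈ 0.040 mm/year.
Specimen B: 102.6 mm / 0.040 mm per year = 2565.00 years ≈ 2565 bands.

2565 bands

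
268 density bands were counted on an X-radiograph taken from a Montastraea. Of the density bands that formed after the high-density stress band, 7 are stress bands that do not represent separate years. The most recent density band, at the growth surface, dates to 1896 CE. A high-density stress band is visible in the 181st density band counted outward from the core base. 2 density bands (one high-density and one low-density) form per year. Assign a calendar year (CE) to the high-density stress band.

268 − 181 = 87 density bands lie beyond the high-density stress band toward the growth surface.
Excluding 7 false density bands: 87 − 7 = 80.
Dividing by 2 density bands per year: 80 / 2 = 40 years.
The density band at the growth surface is 1896 CE, so the high-density stress band dates to 1896 − 40 = 1856 CE.

1856 CE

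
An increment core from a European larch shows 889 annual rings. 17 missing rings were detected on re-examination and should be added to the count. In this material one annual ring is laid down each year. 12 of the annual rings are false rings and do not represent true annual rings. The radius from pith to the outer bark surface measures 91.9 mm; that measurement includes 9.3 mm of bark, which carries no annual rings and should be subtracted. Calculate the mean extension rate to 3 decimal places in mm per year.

0.092 mm per year

After corrections the count is 889 − 12 + 17 = 894 annual rings.
Removing the 9.3 mm offcut leaves 91.9 − 9.3 = 82.6 mm.
Mean rate = 82.6 mm / 894 years ≈ 0.092 mm per year.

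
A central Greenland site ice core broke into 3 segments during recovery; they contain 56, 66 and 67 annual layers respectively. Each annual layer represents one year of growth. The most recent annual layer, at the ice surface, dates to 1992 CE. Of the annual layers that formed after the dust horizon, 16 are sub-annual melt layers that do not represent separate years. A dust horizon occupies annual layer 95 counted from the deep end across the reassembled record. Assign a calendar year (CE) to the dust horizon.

1914 CE

Total annual layers = 56 + 66 + 67 = 189.
189 − 95 = 94 annual layers lie beyond the dust horizon toward the ice surface.
94 − 16 false = 78 true annual layers after the dust horizon.
1992 − 78 = 1914 CE.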